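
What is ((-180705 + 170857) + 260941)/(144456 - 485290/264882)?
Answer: 33255008013/19131654451 ≈ 1.7382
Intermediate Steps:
((-180705 + 170857) + 260941)/(144456 - 485290/264882) = (-9848 + 260941)/(144456 - 485290*1/264882) = 251093/(144456 - 242645/132441) = 251093/(19131654451/132441) = 251093*(132441/19131654451) = 33255008013/19131654451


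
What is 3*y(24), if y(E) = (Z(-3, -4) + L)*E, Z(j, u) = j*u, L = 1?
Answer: 936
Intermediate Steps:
y(E) = 13*E (y(E) = (-3*(-4) + 1)*E = (12 + 1)*E = 13*E)
3*y(24) = 3*(13*24) = 3*312 = 936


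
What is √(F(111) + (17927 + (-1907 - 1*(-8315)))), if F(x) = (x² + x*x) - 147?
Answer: √48830 ≈ 220.98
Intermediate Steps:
F(x) = -147 + 2*x² (F(x) = (x² + x²) - 147 = 2*x² - 147 = -147 + 2*x²)
√(F(111) + (17927 + (-1907 - 1*(-8315)))) = √((-147 + 2*111²) + (17927 + (-1907 - 1*(-8315)))) = √((-147 + 2*12321) + (17927 + (-1907 + 8315))) = √((-147 + 24642) + (17927 + 6408)) = √(24495 + 24335) = √48830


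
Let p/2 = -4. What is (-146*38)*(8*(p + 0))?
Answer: 355072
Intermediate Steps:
p = -8 (p = 2*(-4) = -8)
(-146*38)*(8*(p + 0)) = (-146*38)*(8*(-8 + 0)) = -44384*(-8) = -5548*(-64) = 355072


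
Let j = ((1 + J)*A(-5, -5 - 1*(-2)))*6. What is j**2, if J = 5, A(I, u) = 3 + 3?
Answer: 46656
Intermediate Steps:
A(I, u) = 6
j = 216 (j = ((1 + 5)*6)*6 = (6*6)*6 = 36*6 = 216)
j**2 = 216**2 = 46656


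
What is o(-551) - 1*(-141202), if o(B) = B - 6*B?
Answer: 143957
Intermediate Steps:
o(B) = -5*B
o(-551) - 1*(-141202) = -5*(-551) - 1*(-141202) = 2755 + 141202 = 143957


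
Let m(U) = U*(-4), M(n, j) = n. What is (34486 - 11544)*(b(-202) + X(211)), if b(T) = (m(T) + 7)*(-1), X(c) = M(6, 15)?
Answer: -18560078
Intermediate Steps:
X(c) = 6
m(U) = -4*U
b(T) = -7 + 4*T (b(T) = (-4*T + 7)*(-1) = (7 - 4*T)*(-1) = -7 + 4*T)
(34486 - 11544)*(b(-202) + X(211)) = (34486 - 11544)*((-7 + 4*(-202)) + 6) = 22942*((-7 - 808) + 6) = 22942*(-815 + 6) = 22942*(-809) = -18560078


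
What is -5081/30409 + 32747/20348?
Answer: 892415335/618762332 ≈ 1.4423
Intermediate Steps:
-5081/30409 + 32747/20348 = 892415335/618762332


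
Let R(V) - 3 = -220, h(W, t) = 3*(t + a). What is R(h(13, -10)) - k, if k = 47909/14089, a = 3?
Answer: -3105222/14089 ≈ -220.40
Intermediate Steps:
k = 47909/14089 (k = 47909*(1/14089) = 47909/14089 ≈ 3.4005)
h(W, t) = 9 + 3*t (h(W, t) = 3*(t + 3) = 3*(3 + t) = 9 + 3*t)
R(V) = -217 (R(V) = 3 - 220 = -217)
R(h(13, -10)) - k = -217 - 1*47909/14089 = -217 - 47909/14089 = -3105222/14089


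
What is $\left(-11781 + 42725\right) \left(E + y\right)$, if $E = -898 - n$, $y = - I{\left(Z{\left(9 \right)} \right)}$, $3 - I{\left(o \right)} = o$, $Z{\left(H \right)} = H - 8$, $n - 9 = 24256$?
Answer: $-778705760$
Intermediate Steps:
$n = 24265$ ($n = 9 + 24256 = 24265$)
$Z{\left(H \right)} = -8 + H$ ($Z{\left(H \right)} = H - 8 = -8 + H$)
$I{\left(o \right)} = 3 - o$
$y = -2$ ($y = - (3 - \left(-8 + 9\right)) = - (3 - 1) = \left(-1\right) 2 = -2$)
$E = -25163$ ($E = -898 - 24265 = -25163$)
$\left(-11781 + 42725\right) \left(E + y\right) = \left(-11781 + 42725\right) \left(-25163 - 2\right) = 30944 \left(-25165\right) = -778705760$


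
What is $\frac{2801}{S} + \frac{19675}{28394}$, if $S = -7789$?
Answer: $\frac{73716981}{221160866} \approx 0.33332$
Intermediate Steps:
$\frac{2801}{S} + \frac{19675}{28394} = \frac{2801}{-7789} + \frac{19675}{28394} = 2801 \left(- \frac{1}{7789}\right) + 19675 \cdot \frac{1}{28394} = - \frac{2801}{7789} + \frac{19675}{28394} = \frac{73716981}{221160866}$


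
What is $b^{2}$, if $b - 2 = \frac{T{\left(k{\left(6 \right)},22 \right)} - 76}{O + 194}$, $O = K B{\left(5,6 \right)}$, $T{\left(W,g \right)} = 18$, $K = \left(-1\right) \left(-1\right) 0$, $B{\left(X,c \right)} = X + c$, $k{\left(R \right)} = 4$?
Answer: $\frac{27225}{9409} \approx 2.8935$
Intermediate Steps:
$K = 0$ ($K = 1 \cdot 0 = 0$)
$O = 0$ ($O = 0 \left(5 + 6\right) = 0 \cdot 11 = 0$)
$b = \frac{165}{97}$ ($b = 2 + \frac{18 - 76}{0 + 194} = 2 - \frac{58}{194} = 2 - \frac{29}{97} = \frac{165}{97} \approx 1.701$)
$b^{2} = \left(\frac{165}{97}\right)^{2} = \frac{27225}{9409}$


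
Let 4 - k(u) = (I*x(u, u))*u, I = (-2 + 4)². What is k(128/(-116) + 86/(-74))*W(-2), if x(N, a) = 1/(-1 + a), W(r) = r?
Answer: -1073/438 ≈ -2.4498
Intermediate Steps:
I = 4 (I = 2² = 4)
k(u) = 4 - 4*u/(-1 + u) (k(u) = 4 - 4/(-1 + u)*u = 4 - 4*u/(-1 + u))
k(128/(-116) + 86/(-74))*W(-2) = -4/(-1 + (128/(-116) + 86/(-74)))*(-2) = -4/(-1 + (128*(-1/116) + 86*(-1/74)))*(-2) = -4/(-1 + (-32/29 - 43/37))*(-2) = -4/(-1 - 2431/1073)*(-2) = -4/(-3504/1073)*(-2) = -4*(-1073/3504)*(-2) = (1073/876)*(-2) = -1073/438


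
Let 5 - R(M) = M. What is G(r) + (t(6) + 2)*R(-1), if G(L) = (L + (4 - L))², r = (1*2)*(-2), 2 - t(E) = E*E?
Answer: -176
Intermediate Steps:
t(E) = 2 - E² (t(E) = 2 - E*E = 2 - E²)
R(M) = 5 - M
r = -4 (r = 2*(-2) = -4)
G(L) = 16 (G(L) = 4² = 16)
G(r) + (t(6) + 2)*R(-1) = 16 + ((2 - 1*6²) + 2)*(5 - 1*(-1)) = 16 + ((2 - 1*36) + 2)*(5 + 1) = 16 + ((2 - 36) + 2)*6 = 16 + (-34 + 2)*6 = 16 - 32*6 = 16 - 192 = -176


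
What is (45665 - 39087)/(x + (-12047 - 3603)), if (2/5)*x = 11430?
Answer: 598/1175 ≈ 0.50894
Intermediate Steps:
x = 28575 (x = (5/2)*11430 = 28575)
(45665 - 39087)/(x + (-12047 - 3603)) = (45665 - 39087)/(28575 + (-12047 - 3603)) = 6578/(28575 - 15650) = 6578/12925 = 6578*(1/12925) = 598/1175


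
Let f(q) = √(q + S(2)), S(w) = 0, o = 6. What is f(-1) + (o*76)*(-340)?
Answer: -155040 + I ≈ -1.5504e+5 + 1.0*I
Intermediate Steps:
f(q) = √q (f(q) = √(q + 0) = √q)
f(-1) + (o*76)*(-340) = √(-1) + (6*76)*(-340) = I + 456*(-340) = I - 155040 = -155040 + I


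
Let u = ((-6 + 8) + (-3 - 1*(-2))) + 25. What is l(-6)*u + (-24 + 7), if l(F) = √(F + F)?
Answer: -17 + 52*I*√3 ≈ -17.0 + 90.067*I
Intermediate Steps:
l(F) = √2*√F (l(F) = √(2*F) = √2*√F)
u = 26 (u = (2 + (-3 + 2)) + 25 = (2 - 1) + 25 = 1 + 25 = 26)
l(-6)*u + (-24 + 7) = (√2*√(-6))*26 + (-24 + 7) = (√2*(I*√6))*26 - 17 = (2*I*√3)*26 - 17 = 52*I*√3 - 17 = -17 + 52*I*√3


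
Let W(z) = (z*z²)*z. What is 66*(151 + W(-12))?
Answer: 1378542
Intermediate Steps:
W(z) = z⁴ (W(z) = z³*z = z⁴)
66*(151 + W(-12)) = 66*(151 + (-12)⁴) = 66*(151 + 20736) = 66*20887 = 1378542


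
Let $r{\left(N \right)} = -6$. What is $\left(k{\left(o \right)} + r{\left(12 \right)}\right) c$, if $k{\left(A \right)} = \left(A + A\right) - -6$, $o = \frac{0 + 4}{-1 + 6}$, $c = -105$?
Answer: $-168$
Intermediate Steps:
$o = \frac{4}{5} \approx 0.8$
$k{\left(A \right)} = 6 + 2 A$ ($k{\left(A \right)} = 2 A + 6 = 6 + 2 A$)
$\left(k{\left(o \right)} + r{\left(12 \right)}\right) c = \left(\left(6 + 2 \cdot \frac{4}{5}\right) - 6\right) \left(-105\right) = \left(\left(6 + \frac{8}{5}\right) - 6\right) \left(-105\right) = \left(\frac{38}{5} - 6\right) \left(-105\right) = \frac{8}{5} \left(-105\right) = -168$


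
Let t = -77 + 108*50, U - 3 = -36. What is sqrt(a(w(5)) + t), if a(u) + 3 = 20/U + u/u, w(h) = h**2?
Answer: sqrt(5793909)/33 ≈ 72.941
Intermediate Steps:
U = -33 (U = 3 - 36 = -33)
a(u) = -86/33 (a(u) = -3 + (20/(-33) + u/u) = -3 + (20*(-1/33) + 1) = -3 + (-20/33 + 1) = -3 + 13/33 = -86/33)
t = 5323 (t = -77 + 5400 = 5323)
sqrt(a(w(5)) + t) = sqrt(-86/33 + 5323) = sqrt(175573/33) = sqrt(5793909)/33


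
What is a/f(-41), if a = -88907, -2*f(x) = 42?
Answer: 12701/3 ≈ 4233.7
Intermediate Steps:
f(x) = -21 (f(x) = -½*42 = -21)
a/f(-41) = -88907/(-21) = -88907*(-1/21) = 12701/3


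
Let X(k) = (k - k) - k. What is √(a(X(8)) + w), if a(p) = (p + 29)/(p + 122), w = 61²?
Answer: √5373390/38 ≈ 61.002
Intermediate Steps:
w = 3721
X(k) = -k (X(k) = 0 - k = -k)
a(p) = (29 + p)/(122 + p)
√(a(X(8)) + w) = √((29 - 1*8)/(122 - 1*8) + 3721) = √((29 - 8)/(122 - 8) + 3721) = √(21/114 + 3721) = √((1/114)*21 + 3721) = √(7/38 + 3721) = √(141405/38) = √5373390/38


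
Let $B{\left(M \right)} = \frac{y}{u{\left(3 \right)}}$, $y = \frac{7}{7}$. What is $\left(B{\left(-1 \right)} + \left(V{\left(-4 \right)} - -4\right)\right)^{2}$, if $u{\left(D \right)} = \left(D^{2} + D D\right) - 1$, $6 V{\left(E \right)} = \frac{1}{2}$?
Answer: $\frac{714025}{41616} \approx 17.157$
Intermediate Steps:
$y = 1$ ($y = 7 \cdot \frac{1}{7} = 1$)
$V{\left(E \right)} = \frac{1}{12}$ ($V{\left(E \right)} = \frac{1}{6 \cdot 2} = \frac{1}{6} \cdot \frac{1}{2} = \frac{1}{12}$)
$u{\left(D \right)} = -1 + 2 D^{2}$ ($u{\left(D \right)} = \left(D^{2} + D^{2}\right) - 1 = 2 D^{2} - 1 = -1 + 2 D^{2}$)
$B{\left(M \right)} = \frac{1}{17}$ ($B{\left(M \right)} = 1 \frac{1}{-1 + 2 \cdot 3^{2}} = 1 \frac{1}{-1 + 2 \cdot 9} = 1 \frac{1}{-1 + 18} = 1 \cdot \frac{1}{17} = \frac{1}{17}$)
$\left(B{\left(-1 \right)} + \left(V{\left(-4 \right)} - -4\right)\right)^{2} = \left(\frac{1}{17} + \left(\frac{1}{12} - -4\right)\right)^{2} = \left(\frac{1}{17} + \left(\frac{1}{12} + 4\right)\right)^{2} = \left(\frac{1}{17} + \frac{49}{12}\right)^{2} = \left(\frac{845}{204}\right)^{2} = \frac{714025}{41616}$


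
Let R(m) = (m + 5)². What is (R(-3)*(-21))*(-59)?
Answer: 4956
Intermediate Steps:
R(m) = (5 + m)²
(R(-3)*(-21))*(-59) = ((5 - 3)²*(-21))*(-59) = (2²*(-21))*(-59) = (4*(-21))*(-59) = -84*(-59) = 4956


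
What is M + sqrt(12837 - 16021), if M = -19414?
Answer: -19414 + 4*I*sqrt(199) ≈ -19414.0 + 56.427*I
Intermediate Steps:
M + sqrt(12837 - 16021) = -19414 + sqrt(12837 - 16021) = -19414 + sqrt(-3184) = -19414 + 4*I*sqrt(199)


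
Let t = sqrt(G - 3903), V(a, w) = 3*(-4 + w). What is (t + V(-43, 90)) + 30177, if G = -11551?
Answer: 30435 + I*sqrt(15454) ≈ 30435.0 + 124.31*I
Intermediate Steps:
V(a, w) = -12 + 3*w
t = I*sqrt(15454) (t = sqrt(-11551 - 3903) = sqrt(-15454) = I*sqrt(15454) ≈ 124.31*I)
(t + V(-43, 90)) + 30177 = (I*sqrt(15454) + (-12 + 3*90)) + 30177 = (I*sqrt(15454) + (-12 + 270)) + 30177 = (I*sqrt(15454) + 258) + 30177 = (258 + I*sqrt(15454)) + 30177 = 30435 + I*sqrt(15454)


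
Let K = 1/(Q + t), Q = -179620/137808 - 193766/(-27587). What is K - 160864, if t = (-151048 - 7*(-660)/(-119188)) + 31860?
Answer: -542952887474451266935628/3375229308273643475 ≈ -1.6086e+5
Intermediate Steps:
Q = 5436831997/950427324 (Q = -179620*1/137808 - 193766*(-1/27587) = -44905/34452 + 193766/27587 = 5436831997/950427324 ≈ 5.7204)
t = -3551445991/29797 (t = (-151048 + 4620*(-1/119188)) + 31860 = (-151048 - 1155/29797) + 31860 = -4500778411/29797 + 31860 = -3551445991/29797 ≈ -1.1919e+5)
K = -28319882973228/3375229308273643475 (K = 1/(5436831997/950427324 - 3551445991/29797) = 1/(-3375229308273643475/28319882973228) = -28319882973228/3375229308273643475 ≈ -8.3905e-6)
K - 160864 = -28319882973228/3375229308273643475 - 160864 = -542952887474451266935628/3375229308273643475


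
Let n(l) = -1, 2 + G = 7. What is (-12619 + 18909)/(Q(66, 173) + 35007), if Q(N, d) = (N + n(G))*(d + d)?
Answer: 6290/57497 ≈ 0.10940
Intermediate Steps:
G = 5 (G = -2 + 7 = 5)
Q(N, d) = 2*d*(-1 + N) (Q(N, d) = (N - 1)*(d + d) = (-1 + N)*(2*d) = 2*d*(-1 + N))
(-12619 + 18909)/(Q(66, 173) + 35007) = (-12619 + 18909)/(2*173*(-1 + 66) + 35007) = 6290/(2*173*65 + 35007) = 6290/(22490 + 35007) = 6290/57497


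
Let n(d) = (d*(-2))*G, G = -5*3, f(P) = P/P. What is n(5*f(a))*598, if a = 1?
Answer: 89700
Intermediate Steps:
f(P) = 1
G = -15
n(d) = 30*d (n(d) = (d*(-2))*(-15) = -2*d*(-15) = 30*d)
n(5*f(a))*598 = (30*(5*1))*598 = (30*5)*598 = 150*598 = 89700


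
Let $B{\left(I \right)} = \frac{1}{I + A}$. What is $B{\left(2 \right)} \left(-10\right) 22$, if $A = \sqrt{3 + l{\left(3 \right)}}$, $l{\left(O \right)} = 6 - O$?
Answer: $220 - 110 \sqrt{6} \approx -49.444$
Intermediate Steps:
$A = \sqrt{6}$ ($A = \sqrt{3 + \left(6 - 3\right)} = \sqrt{3 + 3} = \sqrt{6} \approx 2.4495$)
$B{\left(I \right)} = \frac{1}{I + \sqrt{6}}$
$B{\left(2 \right)} \left(-10\right) 22 = \frac{1}{2 + \sqrt{6}} \left(-10\right) 22 = - \frac{10}{2 + \sqrt{6}} \cdot 22 = - \frac{220}{2 + \sqrt{6}}$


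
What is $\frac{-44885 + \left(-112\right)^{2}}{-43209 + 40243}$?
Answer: $\frac{32341}{2966} \approx 10.904$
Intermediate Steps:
$\frac{-44885 + \left(-112\right)^{2}}{-43209 + 40243} = \frac{-44885 + 12544}{-2966} = \left(-32341\right) \left(- \frac{1}{2966}\right) = \frac{32341}{2966}$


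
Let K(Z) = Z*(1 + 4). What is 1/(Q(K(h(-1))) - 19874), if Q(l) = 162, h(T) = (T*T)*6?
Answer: -1/19712 ≈ -5.0731e-5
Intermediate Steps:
h(T) = 6*T² (h(T) = T²*6 = 6*T²)
K(Z) = 5*Z (K(Z) = Z*5 = 5*Z)
1/(Q(K(h(-1))) - 19874) = 1/(162 - 19874) = 1/(-19712) = -1/19712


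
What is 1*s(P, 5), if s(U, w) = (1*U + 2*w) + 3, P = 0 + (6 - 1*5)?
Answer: 14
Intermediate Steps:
P = 1 (P = 0 + (6 - 5) = 0 + 1 = 1)
s(U, w) = 3 + U + 2*w (s(U, w) = (U + 2*w) + 3 = 3 + U + 2*w)
1*s(P, 5) = 1*(3 + 1 + 2*5) = 1*(3 + 1 + 10) = 1*14 = 14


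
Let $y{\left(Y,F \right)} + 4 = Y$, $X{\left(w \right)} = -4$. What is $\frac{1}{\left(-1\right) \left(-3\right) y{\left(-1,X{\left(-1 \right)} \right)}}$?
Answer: $- \frac{1}{15} \approx -0.066667$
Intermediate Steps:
$y{\left(Y,F \right)} = -4 + Y$
$\frac{1}{\left(-1\right) \left(-3\right) y{\left(-1,X{\left(-1 \right)} \right)}} = \frac{1}{\left(-1\right) \left(-3\right) \left(-4 - 1\right)} = \frac{1}{3 \left(-5\right)} = \frac{1}{-15} = - \frac{1}{15}$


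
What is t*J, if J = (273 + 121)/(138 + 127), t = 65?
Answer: 5122/53 ≈ 96.641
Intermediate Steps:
J = 394/265 ≈ 1.4868
t*J = 65*(394/265) = 5122/53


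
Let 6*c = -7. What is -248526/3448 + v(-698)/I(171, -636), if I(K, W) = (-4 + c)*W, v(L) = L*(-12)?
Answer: -196943997/2832532 ≈ -69.529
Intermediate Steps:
c = -7/6 (c = (⅙)*(-7) = -7/6 ≈ -1.1667)
v(L) = -12*L
I(K, W) = -31*W/6 (I(K, W) = (-4 - 7/6)*W = -31*W/6)
-248526/3448 + v(-698)/I(171, -636) = -248526/3448 + (-12*(-698))/((-31/6*(-636))) = -248526*1/3448 + 8376/3286 = -124263/1724 + 8376*(1/3286) = -124263/1724 + 4188/1643 = -196943997/2832532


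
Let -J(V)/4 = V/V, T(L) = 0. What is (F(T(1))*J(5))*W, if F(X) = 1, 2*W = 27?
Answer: -54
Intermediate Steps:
W = 27/2 (W = (½)*27 = 27/2 ≈ 13.500)
J(V) = -4 (J(V) = -4*V/V = -4*1 = -4)
(F(T(1))*J(5))*W = (1*(-4))*(27/2) = -4*27/2 = -54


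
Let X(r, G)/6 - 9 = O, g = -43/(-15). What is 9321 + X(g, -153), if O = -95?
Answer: 8805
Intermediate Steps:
g = 43/15 (g = -43*(-1/15) = 43/15 ≈ 2.8667)
X(r, G) = -516 (X(r, G) = 54 + 6*(-95) = 54 - 570 = -516)
9321 + X(g, -153) = 9321 - 516 = 8805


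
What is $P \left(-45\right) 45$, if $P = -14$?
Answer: $28350$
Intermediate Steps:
$P \left(-45\right) 45 = \left(-14\right) \left(-45\right) 45 = 630 \cdot 45 = 28350$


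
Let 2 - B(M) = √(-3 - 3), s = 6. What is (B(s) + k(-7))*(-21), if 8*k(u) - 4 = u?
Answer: -273/8 + 21*I*√6 ≈ -34.125 + 51.439*I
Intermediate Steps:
k(u) = ½ + u/8
B(M) = 2 - I*√6 (B(M) = 2 - √(-3 - 3) = 2 - √(-6) = 2 - I*√6)
(B(s) + k(-7))*(-21) = ((2 - I*√6) + (½ + (⅛)*(-7)))*(-21) = ((2 - I*√6) + (½ - 7/8))*(-21) = ((2 - I*√6) - 3/8)*(-21) = (13/8 - I*√6)*(-21) = -273/8 + 21*I*√6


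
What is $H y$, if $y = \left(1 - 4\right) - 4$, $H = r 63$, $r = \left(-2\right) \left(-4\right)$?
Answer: $-3528$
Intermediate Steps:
$r = 8$
$H = 504$ ($H = 8 \cdot 63 = 504$)
$y = -7$ ($y = -3 - 4 = -7$)
$H y = 504 \left(-7\right) = -3528$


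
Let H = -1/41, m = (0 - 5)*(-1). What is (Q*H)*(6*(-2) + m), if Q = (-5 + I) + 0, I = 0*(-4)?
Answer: -35/41 ≈ -0.85366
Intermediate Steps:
m = 5 (m = -5*(-1) = 5)
I = 0
Q = -5 (Q = (-5 + 0) + 0 = -5 + 0 = -5)
H = -1/41 (H = -1*1/41 = -1/41 ≈ -0.024390)
(Q*H)*(6*(-2) + m) = (-5*(-1/41))*(6*(-2) + 5) = 5*(-12 + 5)/41 = (5/41)*(-7) = -35/41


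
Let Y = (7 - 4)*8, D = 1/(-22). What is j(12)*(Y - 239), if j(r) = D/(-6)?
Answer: -215/132 ≈ -1.6288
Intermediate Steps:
D = -1/22 ≈ -0.045455
j(r) = 1/132 (j(r) = -1/22/(-6) = -1/22*(-1/6) = 1/132)
Y = 24 (Y = 3*8 = 24)
j(12)*(Y - 239) = (24 - 239)/132 = (1/132)*(-215) = -215/132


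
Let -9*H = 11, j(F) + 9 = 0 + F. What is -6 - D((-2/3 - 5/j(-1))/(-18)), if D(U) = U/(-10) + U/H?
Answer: -71179/11880 ≈ -5.9915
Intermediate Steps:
j(F) = -9 + F (j(F) = -9 + (0 + F) = -9 + F)
H = -11/9 (H = -1/9*11 = -11/9 ≈ -1.2222)
D(U) = -101*U/110 (D(U) = U/(-10) + U/(-11/9) = U*(-1/10) + U*(-9/11) = -U/10 - 9*U/11 = -101*U/110)
-6 - D((-2/3 - 5/j(-1))/(-18)) = -6 - (-101)*(-2/3 - 5/(-9 - 1))/(-18)/110 = -6 - (-101)*(-2*1/3 - 5/(-10))*(-1/18)/110 = -6 - (-101)*(-2/3 - 5*(-1/10))*(-1/18)/110 = -6 - (-101)*(-2/3 + 1/2)*(-1/18)/110 = -6 - (-101)*(-1/6*(-1/18))/110 = -6 - (-101)/(110*108) = -6 - 1*(-101/11880) = -6 + 101/11880 = -71179/11880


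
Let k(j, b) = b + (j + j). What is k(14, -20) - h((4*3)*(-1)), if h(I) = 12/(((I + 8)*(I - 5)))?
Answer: 133/17 ≈ 7.8235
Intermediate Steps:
k(j, b) = b + 2*j
h(I) = 12/((-5 + I)*(8 + I)) (h(I) = 12/(((8 + I)*(-5 + I))) = 12/(((-5 + I)*(8 + I))) = 12*(1/((-5 + I)*(8 + I))) = 12/((-5 + I)*(8 + I)))
k(14, -20) - h((4*3)*(-1)) = (-20 + 2*14) - 12/(-40 + ((4*3)*(-1))² + 3*((4*3)*(-1))) = (-20 + 28) - 12/(-40 + (12*(-1))² + 3*(12*(-1))) = 8 - 12/(-40 + (-12)² + 3*(-12)) = 8 - 12/(-40 + 144 - 36) = 8 - 12/68 = 8 - 1*3/17 = 8 - 3/17 = 133/17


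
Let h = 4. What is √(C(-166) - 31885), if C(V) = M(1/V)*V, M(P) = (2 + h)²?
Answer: I*√37861 ≈ 194.58*I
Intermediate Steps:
M(P) = 36 (M(P) = (2 + 4)² = 6² = 36)
C(V) = 36*V
√(C(-166) - 31885) = √(36*(-166) - 31885) = √(-5976 - 31885) = √(-37861) = I*√37861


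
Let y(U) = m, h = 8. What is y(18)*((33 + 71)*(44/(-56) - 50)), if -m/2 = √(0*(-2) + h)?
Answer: 147888*√2/7 ≈ 29878.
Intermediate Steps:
m = -4*√2 (m = -2*√(0*(-2) + 8) = -2*√(0 + 8) = -4*√2 ≈ -5.6569)
y(U) = -4*√2
y(18)*((33 + 71)*(44/(-56) - 50)) = (-4*√2)*((33 + 71)*(44/(-56) - 50)) = (-4*√2)*(104*(44*(-1/56) - 50)) = (-4*√2)*(104*(-11/14 - 50)) = (-4*√2)*(104*(-711/14)) = -4*√2*(-36972/7) = 147888*√2/7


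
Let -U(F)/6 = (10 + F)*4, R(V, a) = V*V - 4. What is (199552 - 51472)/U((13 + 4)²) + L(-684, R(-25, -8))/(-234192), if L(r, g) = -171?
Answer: -481637837/23341136 ≈ -20.635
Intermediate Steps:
R(V, a) = -4 + V² (R(V, a) = V² - 4 = -4 + V²)
U(F) = -240 - 24*F (U(F) = -6*(10 + F)*4 = -6*(40 + 4*F) = -240 - 24*F)
(199552 - 51472)/U((13 + 4)²) + L(-684, R(-25, -8))/(-234192) = (199552 - 51472)/(-240 - 24*(13 + 4)²) - 171/(-234192) = 148080/(-240 - 24*17²) - 171*(-1/234192) = 148080/(-240 - 24*289) + 57/78064 = 148080/(-240 - 6936) + 57/78064 = 148080/(-7176) + 57/78064 = 148080*(-1/7176) + 57/78064 = -6170/299 + 57/78064 = -481637837/23341136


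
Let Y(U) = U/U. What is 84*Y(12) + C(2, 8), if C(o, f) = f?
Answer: 92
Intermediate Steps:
Y(U) = 1
84*Y(12) + C(2, 8) = 84*1 + 8 = 84 + 8 = 92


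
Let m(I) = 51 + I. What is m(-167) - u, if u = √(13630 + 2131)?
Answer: -116 - √15761 ≈ -241.54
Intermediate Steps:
u = √15761 ≈ 125.54
m(-167) - u = (51 - 167) - √15761 = -116 - √15761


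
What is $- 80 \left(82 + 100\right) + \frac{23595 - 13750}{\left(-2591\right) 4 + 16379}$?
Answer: $- \frac{17513711}{1203} \approx -14558.0$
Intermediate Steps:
$- 80 \left(82 + 100\right) + \frac{23595 - 13750}{\left(-2591\right) 4 + 16379} = \left(-80\right) 182 + \frac{9845}{-10364 + 16379} = -14560 + \frac{9845}{6015} = -14560 + 9845 \cdot \frac{1}{6015} = -14560 + \frac{1969}{1203} = - \frac{17513711}{1203}$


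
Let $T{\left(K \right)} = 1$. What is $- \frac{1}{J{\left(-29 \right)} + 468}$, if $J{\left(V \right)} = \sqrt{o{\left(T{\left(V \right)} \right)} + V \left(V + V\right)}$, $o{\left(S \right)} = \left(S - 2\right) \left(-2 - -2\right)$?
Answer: $- \frac{234}{108671} + \frac{29 \sqrt{2}}{217342} \approx -0.0019646$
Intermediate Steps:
$o{\left(S \right)} = 0$ ($o{\left(S \right)} = \left(-2 + S\right) \left(-2 + 2\right) = \left(-2 + S\right) 0 = 0$)
$J{\left(V \right)} = \sqrt{2} \sqrt{V^{2}}$ ($J{\left(V \right)} = \sqrt{0 + V \left(V + V\right)} = \sqrt{0 + V 2 V} = \sqrt{0 + 2 V^{2}} = \sqrt{2 V^{2}} = \sqrt{2} \sqrt{V^{2}}$)
$- \frac{1}{J{\left(-29 \right)} + 468} = - \frac{1}{\sqrt{2} \sqrt{\left(-29\right)^{2}} + 468} = - \frac{1}{\sqrt{2} \sqrt{841} + 468} = - \frac{1}{\sqrt{2} \cdot 29 + 468} = - \frac{1}{29 \sqrt{2} + 468} = - \frac{1}{468 + 29 \sqrt{2}}$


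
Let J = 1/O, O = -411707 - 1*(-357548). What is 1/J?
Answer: -54159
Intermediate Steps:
O = -54159 (O = -411707 + 357548 = -54159)
J = -1/54159 (J = 1/(-54159) = -1/54159 ≈ -1.8464e-5)
1/J = 1/(-1/54159) = -54159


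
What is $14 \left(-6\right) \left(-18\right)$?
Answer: $1512$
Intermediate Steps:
$14 \left(-6\right) \left(-18\right) = \left(-84\right) \left(-18\right) = 1512$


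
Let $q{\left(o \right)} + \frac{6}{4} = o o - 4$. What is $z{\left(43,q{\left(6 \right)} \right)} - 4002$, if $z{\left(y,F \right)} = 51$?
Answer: $-3951$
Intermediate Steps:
$q{\left(o \right)} = - \frac{11}{2} + o^{2}$ ($q{\left(o \right)} = - \frac{3}{2} + \left(o o - 4\right) = - \frac{3}{2} + \left(o^{2} - 4\right) = - \frac{3}{2} + \left(-4 + o^{2}\right) = - \frac{11}{2} + o^{2}$)
$z{\left(43,q{\left(6 \right)} \right)} - 4002 = 51 - 4002 = -3951$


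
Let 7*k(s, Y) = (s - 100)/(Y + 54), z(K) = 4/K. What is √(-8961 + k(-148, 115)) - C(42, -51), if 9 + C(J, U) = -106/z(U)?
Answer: -2685/2 + I*√74207777/91 ≈ -1342.5 + 94.664*I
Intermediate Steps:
k(s, Y) = (-100 + s)/(7*(54 + Y)) (k(s, Y) = ((s - 100)/(Y + 54))/7 = ((-100 + s)/(54 + Y))/7 = (-100 + s)/(7*(54 + Y)))
C(J, U) = -9 - 53*U/2 (C(J, U) = -9 - 106*U/4 = -9 - 53*U/2)
√(-8961 + k(-148, 115)) - C(42, -51) = √(-8961 + (-100 - 148)/(7*(54 + 115))) - (-9 - 53/2*(-51)) = √(-8961 + (⅐)*(-248)/169) - (-9 + 2703/2) = √(-8961 + (⅐)*(1/169)*(-248)) - 1*2685/2 = √(-8961 - 248/1183) - 2685/2 = √(-10601111/1183) - 2685/2 = I*√74207777/91 - 2685/2 = -2685/2 + I*√74207777/91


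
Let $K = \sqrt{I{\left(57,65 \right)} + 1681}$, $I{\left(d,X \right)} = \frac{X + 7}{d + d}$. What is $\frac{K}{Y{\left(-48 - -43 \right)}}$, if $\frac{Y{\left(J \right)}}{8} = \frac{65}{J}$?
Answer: $- \frac{\sqrt{607069}}{1976} \approx -0.3943$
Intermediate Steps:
$Y{\left(J \right)} = \frac{520}{J}$ ($Y{\left(J \right)} = 8 \frac{65}{J} = \frac{520}{J}$)
$I{\left(d,X \right)} = \frac{7 + X}{2 d}$
$K = \frac{\sqrt{607069}}{19}$ ($K = \sqrt{\frac{7 + 65}{2 \cdot 57} + 1681} = \sqrt{\frac{1}{2} \cdot \frac{1}{57} \cdot 72 + 1681} = \sqrt{\frac{12}{19} + 1681} = \sqrt{\frac{31951}{19}} = \frac{\sqrt{607069}}{19} \approx 41.008$)
$\frac{K}{Y{\left(-48 - -43 \right)}} = \frac{\frac{1}{19} \sqrt{607069}}{520 \frac{1}{-48 - -43}} = \frac{\frac{1}{19} \sqrt{607069}}{520 \frac{1}{-48 + 43}} = \frac{\frac{1}{19} \sqrt{607069}}{520 \frac{1}{-5}} = \frac{\frac{1}{19} \sqrt{607069}}{520 \left(- \frac{1}{5}\right)} = \frac{\frac{1}{19} \sqrt{607069}}{-104} = \frac{\sqrt{607069}}{19} \left(- \frac{1}{104}\right) = - \frac{\sqrt{607069}}{1976}$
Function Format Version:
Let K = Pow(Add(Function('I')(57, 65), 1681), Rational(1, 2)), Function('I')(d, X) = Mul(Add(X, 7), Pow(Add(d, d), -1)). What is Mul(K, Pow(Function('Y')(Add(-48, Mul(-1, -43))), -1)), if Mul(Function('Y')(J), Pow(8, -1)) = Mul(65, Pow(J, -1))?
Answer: Mul(Rational(-1, 1976), Pow(607069, Rational(1, 2))) ≈ -0.39430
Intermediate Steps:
Function('Y')(J) = Mul(520, Pow(J, -1)) (Function('Y')(J) = Mul(8, Mul(65, Pow(J, -1))) = Mul(520, Pow(J, -1)))
Function('I')(d, X) = Mul(Rational(1, 2), Pow(d, -1), Add(7, X)) (Function('I')(d, X) = Mul(Add(7, X), Pow(Mul(2, d), -1)) = Mul(Add(7, X), Mul(Rational(1, 2), Pow(d, -1))) = Mul(Rational(1, 2), Pow(d, -1), Add(7, X)))
K = Mul(Rational(1, 19), Pow(607069, Rational(1, 2))) (K = Pow(Add(Mul(Rational(1, 2), Pow(57, -1), Add(7, 65)), 1681), Rational(1, 2)) = Pow(Add(Mul(Rational(1, 2), Rational(1, 57), 72), 1681), Rational(1, 2)) = Pow(Add(Rational(12, 19), 1681), Rational(1, 2)) = Pow(Rational(31951, 19), Rational(1, 2)) = Mul(Rational(1, 19), Pow(607069, Rational(1, 2))) ≈ 41.008)
Mul(K, Pow(Function('Y')(Add(-48, Mul(-1, -43))), -1)) = Mul(Mul(Rational(1, 19), Pow(607069, Rational(1, 2))), Pow(Mul(520, Pow(Add(-48, Mul(-1, -43)), -1)), -1)) = Mul(Mul(Rational(1, 19), Pow(607069, Rational(1, 2))), Pow(Mul(520, Pow(Add(-48, 43), -1)), -1)) = Mul(Mul(Rational(1, 19), Pow(607069, Rational(1, 2))), Pow(Mul(520, Pow(-5, -1)), -1)) = Mul(Mul(Rational(1, 19), Pow(607069, Rational(1, 2))), Pow(Mul(520, Rational(-1, 5)), -1)) = Mul(Mul(Rational(1, 19), Pow(607069, Rational(1, 2))), Pow(-104, -1)) = Mul(Mul(Rational(1, 19), Pow(607069, Rational(1, 2))), Rational(-1, 104)) = Mul(Rational(-1, 1976), Pow(607069, Rational(1, 2)))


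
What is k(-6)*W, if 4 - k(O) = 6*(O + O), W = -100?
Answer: -7600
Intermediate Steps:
k(O) = 4 - 12*O (k(O) = 4 - 6*(O + O) = 4 - 6*2*O = 4 - 12*O)
k(-6)*W = (4 - 12*(-6))*(-100) = (4 + 72)*(-100) = 76*(-100) = -7600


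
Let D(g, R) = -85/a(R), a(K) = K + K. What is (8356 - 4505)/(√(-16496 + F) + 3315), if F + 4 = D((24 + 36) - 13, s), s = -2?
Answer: 10212852/8804563 - 7702*I*√65915/44022815 ≈ 1.16 - 0.044918*I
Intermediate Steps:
a(K) = 2*K
D(g, R) = -85/(2*R) (D(g, R) = -85*1/(2*R) = -85/(2*R))
F = 69/4 (F = -4 - 85/2/(-2) = -4 - 85/2*(-½) = -4 + 85/4 = 69/4 ≈ 17.250)
(8356 - 4505)/(√(-16496 + F) + 3315) = (8356 - 4505)/(√(-16496 + 69/4) + 3315) = 3851/(√(-65915/4) + 3315) = 3851/(I*√65915/2 + 3315) = 3851/(3315 + I*√65915/2)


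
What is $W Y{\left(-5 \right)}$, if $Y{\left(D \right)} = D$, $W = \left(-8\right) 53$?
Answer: $2120$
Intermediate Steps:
$W = -424$
$W Y{\left(-5 \right)} = \left(-424\right) \left(-5\right) = 2120$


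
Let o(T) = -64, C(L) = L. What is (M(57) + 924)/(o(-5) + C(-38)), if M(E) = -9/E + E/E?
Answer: -8786/969 ≈ -9.0671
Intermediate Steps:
M(E) = 1 - 9/E (M(E) = -9/E + 1 = 1 - 9/E)
(M(57) + 924)/(o(-5) + C(-38)) = ((-9 + 57)/57 + 924)/(-64 - 38) = ((1/57)*48 + 924)/(-102) = (16/19 + 924)*(-1/102) = (17572/19)*(-1/102) = -8786/969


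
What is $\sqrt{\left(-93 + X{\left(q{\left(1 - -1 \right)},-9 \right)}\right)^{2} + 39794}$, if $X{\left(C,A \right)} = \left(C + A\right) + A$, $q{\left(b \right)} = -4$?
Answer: $3 \sqrt{5891} \approx 230.26$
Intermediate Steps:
$X{\left(C,A \right)} = C + 2 A$ ($X{\left(C,A \right)} = \left(A + C\right) + A = C + 2 A$)
$\sqrt{\left(-93 + X{\left(q{\left(1 - -1 \right)},-9 \right)}\right)^{2} + 39794} = \sqrt{\left(-93 + \left(-4 + 2 \left(-9\right)\right)\right)^{2} + 39794} = \sqrt{\left(-93 - 22\right)^{2} + 39794} = \sqrt{\left(-115\right)^{2} + 39794} = \sqrt{13225 + 39794} = \sqrt{53019} = 3 \sqrt{5891}$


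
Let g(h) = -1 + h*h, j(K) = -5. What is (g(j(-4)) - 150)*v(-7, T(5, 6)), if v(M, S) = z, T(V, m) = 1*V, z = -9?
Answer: 1134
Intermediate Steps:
T(V, m) = V
g(h) = -1 + h**2
v(M, S) = -9
(g(j(-4)) - 150)*v(-7, T(5, 6)) = ((-1 + (-5)**2) - 150)*(-9) = ((-1 + 25) - 150)*(-9) = (24 - 150)*(-9) = -126*(-9) = 1134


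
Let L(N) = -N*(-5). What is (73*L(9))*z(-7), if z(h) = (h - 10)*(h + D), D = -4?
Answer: 614295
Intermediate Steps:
L(N) = 5*N
z(h) = (-10 + h)*(-4 + h) (z(h) = (h - 10)*(h - 4) = (-10 + h)*(-4 + h))
(73*L(9))*z(-7) = (73*(5*9))*(40 + (-7)**2 - 14*(-7)) = (73*45)*(40 + 49 + 98) = 3285*187 = 614295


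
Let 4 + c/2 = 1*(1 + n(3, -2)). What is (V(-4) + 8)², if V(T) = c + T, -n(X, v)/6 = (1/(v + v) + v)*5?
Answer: 17689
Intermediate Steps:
n(X, v) = -30*v - 15/v (n(X, v) = -6*(1/(v + v) + v)*5 = -6*(1/(2*v) + v)*5 = -6*(v + 1/(2*v))*5 = -6*(5*v + 5/(2*v)) = -30*v - 15/v)
c = 129 (c = -8 + 2*(1*(1 + (-30*(-2) - 15/(-2)))) = -8 + 2*(1*(1 + (60 - 15*(-½)))) = -8 + 2*(1*(1 + (60 + 15/2))) = -8 + 2*(1*(1 + 135/2)) = -8 + 2*(1*(137/2)) = -8 + 2*(137/2) = -8 + 137 = 129)
V(T) = 129 + T
(V(-4) + 8)² = ((129 - 4) + 8)² = (125 + 8)² = 133² = 17689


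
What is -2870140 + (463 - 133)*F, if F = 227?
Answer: -2795230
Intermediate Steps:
-2870140 + (463 - 133)*F = -2870140 + (463 - 133)*227 = -2870140 + 330*227 = -2870140 + 74910 = -2795230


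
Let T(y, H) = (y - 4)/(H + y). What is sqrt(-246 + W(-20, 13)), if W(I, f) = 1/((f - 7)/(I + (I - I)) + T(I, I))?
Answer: 2*I*sqrt(546)/3 ≈ 15.578*I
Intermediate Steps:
T(y, H) = (-4 + y)/(H + y)
W(I, f) = 1/((-7 + f)/I + (-4 + I)/(2*I)) (W(I, f) = 1/((f - 7)/(I + (I - I)) + (-4 + I)/(I + I)) = 1/((-7 + f)/(I + 0) + (-4 + I)/((2*I))) = 1/((-7 + f)/I + (1/(2*I))*(-4 + I)) = 1/((-7 + f)/I + (-4 + I)/(2*I)))
sqrt(-246 + W(-20, 13)) = sqrt(-246 + 2*(-20)/(-18 - 20 + 2*13)) = sqrt(-246 + 2*(-20)/(-18 - 20 + 26)) = sqrt(-246 + 2*(-20)/(-12)) = sqrt(-246 + 2*(-20)*(-1/12)) = sqrt(-246 + 10/3) = sqrt(-728/3) = 2*I*sqrt(546)/3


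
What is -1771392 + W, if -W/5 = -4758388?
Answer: 22020548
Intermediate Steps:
W = 23791940 (W = -5*(-4758388) = 23791940)
-1771392 + W = -1771392 + 23791940 = 22020548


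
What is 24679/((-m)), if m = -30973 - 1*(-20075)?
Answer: 24679/10898 ≈ 2.2645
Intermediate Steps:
m = -10898 (m = -30973 + 20075 = -10898)
24679/((-m)) = 24679/((-1*(-10898))) = 24679/10898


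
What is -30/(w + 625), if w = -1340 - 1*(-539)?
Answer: 15/88 ≈ 0.17045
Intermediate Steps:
w = -801 (w = -1340 + 539 = -801)
-30/(w + 625) = -30/(-801 + 625) = -30/(-176) = -30*(-1/176) = 15/88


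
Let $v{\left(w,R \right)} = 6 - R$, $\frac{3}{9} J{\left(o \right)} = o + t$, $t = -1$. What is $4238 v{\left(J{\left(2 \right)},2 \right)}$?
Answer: $16952$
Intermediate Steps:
$J{\left(o \right)} = -3 + 3 o$ ($J{\left(o \right)} = 3 \left(o - 1\right) = 3 \left(-1 + o\right) = -3 + 3 o$)
$4238 v{\left(J{\left(2 \right)},2 \right)} = 4238 \left(6 - 2\right) = 4238 \cdot 4 = 16952$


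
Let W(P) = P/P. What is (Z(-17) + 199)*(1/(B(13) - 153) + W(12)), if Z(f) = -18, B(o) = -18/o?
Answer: 360914/2007 ≈ 179.83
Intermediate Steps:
W(P) = 1
(Z(-17) + 199)*(1/(B(13) - 153) + W(12)) = (-18 + 199)*(1/(-18/13 - 153) + 1) = 181*(1/(-18*1/13 - 153) + 1) = 181*(1/(-18/13 - 153) + 1) = 181*(1/(-2007/13) + 1) = 181*(-13/2007 + 1) = 181*(1994/2007) = 360914/2007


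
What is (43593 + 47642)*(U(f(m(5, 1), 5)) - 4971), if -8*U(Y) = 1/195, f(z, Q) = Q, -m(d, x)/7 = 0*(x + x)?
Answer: -141501123967/312 ≈ -4.5353e+8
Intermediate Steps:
m(d, x) = 0 (m(d, x) = -0*(x + x) = -0*2*x = -7*0 = 0)
U(Y) = -1/1560 (U(Y) = -⅛/195 = -⅛*1/195 = -1/1560)
(43593 + 47642)*(U(f(m(5, 1), 5)) - 4971) = (43593 + 47642)*(-1/1560 - 4971) = 91235*(-7754761/1560) = -141501123967/312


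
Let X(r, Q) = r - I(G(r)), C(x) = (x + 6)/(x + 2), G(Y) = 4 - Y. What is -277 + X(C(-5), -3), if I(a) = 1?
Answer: -835/3 ≈ -278.33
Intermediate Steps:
C(x) = (6 + x)/(2 + x)
X(r, Q) = -1 + r (X(r, Q) = r - 1*1 = r - 1 = -1 + r)
-277 + X(C(-5), -3) = -277 + (-1 + (6 - 5)/(2 - 5)) = -277 + (-1 + 1/(-3)) = -277 + (-1 - ⅓*1) = -277 + (-1 - ⅓) = -277 - 4/3 = -835/3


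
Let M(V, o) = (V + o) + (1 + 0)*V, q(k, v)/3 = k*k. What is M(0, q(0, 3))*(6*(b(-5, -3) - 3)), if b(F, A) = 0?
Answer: 0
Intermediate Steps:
q(k, v) = 3*k**2 (q(k, v) = 3*(k*k) = 3*k**2)
M(V, o) = o + 2*V (M(V, o) = (V + o) + 1*V = (V + o) + V = o + 2*V)
M(0, q(0, 3))*(6*(b(-5, -3) - 3)) = (3*0**2 + 2*0)*(6*(0 - 3)) = (3*0 + 0)*(6*(-3)) = (0 + 0)*(-18) = 0*(-18) = 0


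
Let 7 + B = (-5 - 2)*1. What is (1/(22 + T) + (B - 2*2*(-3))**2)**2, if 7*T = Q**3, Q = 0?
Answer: 7921/484 ≈ 16.366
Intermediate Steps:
T = 0 (T = (1/7)*0**3 = (1/7)*0 = 0)
B = -14 (B = -7 + (-5 - 2)*1 = -7 - 7*1 = -7 - 7 = -14)
(1/(22 + T) + (B - 2*2*(-3))**2)**2 = (1/(22 + 0) + (-14 - 2*2*(-3))**2)**2 = (1/22 + (-14 - 4*(-3))**2)**2 = (1/22 + (-14 + 12)**2)**2 = (1/22 + (-2)**2)**2 = (1/22 + 4)**2 = (89/22)**2 = 7921/484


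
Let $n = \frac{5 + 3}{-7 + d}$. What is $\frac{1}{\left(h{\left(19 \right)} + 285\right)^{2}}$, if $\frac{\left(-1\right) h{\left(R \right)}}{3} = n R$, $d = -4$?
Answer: $\frac{121}{12895281} \approx 9.3833 \cdot 10^{-6}$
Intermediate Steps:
$n = - \frac{8}{11}$ ($n = \frac{5 + 3}{-7 - 4} = \frac{8}{-11} = 8 \left(- \frac{1}{11}\right) = - \frac{8}{11} \approx -0.72727$)
$h{\left(R \right)} = \frac{24 R}{11}$ ($h{\left(R \right)} = - 3 \left(- \frac{8 R}{11}\right) = \frac{24 R}{11}$)
$\frac{1}{\left(h{\left(19 \right)} + 285\right)^{2}} = \frac{1}{\left(\frac{24}{11} \cdot 19 + 285\right)^{2}} = \frac{1}{\left(\frac{456}{11} + 285\right)^{2}} = \frac{1}{\left(\frac{3591}{11}\right)^{2}} = \frac{1}{\frac{12895281}{121}} = \frac{121}{12895281}$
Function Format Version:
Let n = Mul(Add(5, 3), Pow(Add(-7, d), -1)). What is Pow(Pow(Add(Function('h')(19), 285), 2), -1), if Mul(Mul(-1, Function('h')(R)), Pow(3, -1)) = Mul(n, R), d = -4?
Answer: Rational(121, 12895281) ≈ 9.3833e-6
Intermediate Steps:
n = Rational(-8, 11) (n = Mul(Add(5, 3), Pow(Add(-7, -4), -1)) = Mul(8, Pow(-11, -1)) = Mul(8, Rational(-1, 11)) = Rational(-8, 11) ≈ -0.72727)
Function('h')(R) = Mul(Rational(24, 11), R) (Function('h')(R) = Mul(-3, Mul(Rational(-8, 11), R)) = Mul(Rational(24, 11), R))
Pow(Pow(Add(Function('h')(19), 285), 2), -1) = Pow(Pow(Add(Mul(Rational(24, 11), 19), 285), 2), -1) = Pow(Pow(Add(Rational(456, 11), 285), 2), -1) = Pow(Pow(Rational(3591, 11), 2), -1) = Pow(Rational(12895281, 121), -1) = Rational(121, 12895281)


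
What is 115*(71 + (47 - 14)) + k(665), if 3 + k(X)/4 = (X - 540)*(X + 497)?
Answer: 592948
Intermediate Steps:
k(X) = -12 + 4*(-540 + X)*(497 + X) (k(X) = -12 + 4*((X - 540)*(X + 497)) = -12 + 4*((-540 + X)*(497 + X)) = -12 + 4*(-540 + X)*(497 + X))
115*(71 + (47 - 14)) + k(665) = 115*(71 + (47 - 14)) + (-1073532 - 172*665 + 4*665²) = 115*(71 + 33) + (-1073532 - 114380 + 4*442225) = 115*104 + (-1073532 - 114380 + 1768900) = 11960 + 580988 = 592948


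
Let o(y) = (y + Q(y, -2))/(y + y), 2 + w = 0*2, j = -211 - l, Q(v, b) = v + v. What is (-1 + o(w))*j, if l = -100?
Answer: -111/2 ≈ -55.500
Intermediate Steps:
Q(v, b) = 2*v
j = -111 (j = -211 - 1*(-100) = -211 + 100 = -111)
w = -2 (w = -2 + 0*2 = -2 + 0 = -2)
o(y) = 3/2 (o(y) = (y + 2*y)/(y + y) = (3*y)/((2*y)) = (3*y)*(1/(2*y)) = 3/2)
(-1 + o(w))*j = (-1 + 3/2)*(-111) = (1/2)*(-111) = -111/2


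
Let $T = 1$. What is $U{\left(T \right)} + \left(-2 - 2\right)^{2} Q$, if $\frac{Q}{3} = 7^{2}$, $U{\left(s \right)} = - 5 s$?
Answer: $2347$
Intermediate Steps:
$Q = 147$ ($Q = 3 \cdot 7^{2} = 3 \cdot 49 = 147$)
$U{\left(T \right)} + \left(-2 - 2\right)^{2} Q = \left(-5\right) 1 + \left(-2 - 2\right)^{2} \cdot 147 = -5 + \left(-4\right)^{2} \cdot 147 = -5 + 16 \cdot 147 = -5 + 2352 = 2347$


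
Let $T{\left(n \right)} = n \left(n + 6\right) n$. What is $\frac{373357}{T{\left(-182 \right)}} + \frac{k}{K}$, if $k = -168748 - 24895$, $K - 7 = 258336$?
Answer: $- \frac{1225358776283}{1506094221632} \approx -0.8136$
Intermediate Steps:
$K = 258343$ ($K = 7 + 258336 = 258343$)
$T{\left(n \right)} = n^{2} \left(6 + n\right)$ ($T{\left(n \right)} = n \left(6 + n\right) n = n^{2} \left(6 + n\right)$)
$k = -193643$ ($k = -168748 - 24895 = -193643$)
$\frac{373357}{T{\left(-182 \right)}} + \frac{k}{K} = \frac{373357}{\left(-182\right)^{2} \left(6 - 182\right)} - \frac{193643}{258343} = \frac{373357}{33124 \left(-176\right)} - \frac{193643}{258343} = \frac{373357}{-5829824} - \frac{193643}{258343} = 373357 \left(- \frac{1}{5829824}\right) - \frac{193643}{258343} = - \frac{373357}{5829824} - \frac{193643}{258343} = - \frac{1225358776283}{1506094221632}$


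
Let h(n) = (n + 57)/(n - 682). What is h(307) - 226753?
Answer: -85032739/375 ≈ -2.2675e+5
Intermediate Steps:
h(n) = (57 + n)/(-682 + n)
h(307) - 226753 = (57 + 307)/(-682 + 307) - 226753 = 364/(-375) - 226753 = -1/375*364 - 226753 = -364/375 - 226753 = -85032739/375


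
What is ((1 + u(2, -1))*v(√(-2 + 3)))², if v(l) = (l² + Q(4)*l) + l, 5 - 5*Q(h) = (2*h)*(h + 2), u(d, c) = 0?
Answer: 1089/25 ≈ 43.560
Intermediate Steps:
Q(h) = 1 - 2*h*(2 + h)/5 (Q(h) = 1 - 2*h*(h + 2)/5 = 1 - 2*h*(2 + h)/5)
v(l) = l² - 38*l/5 (v(l) = (l² + (1 - ⅘*4 - ⅖*4²)*l) + l = (l² + (1 - 16/5 - ⅖*16)*l) + l = (l² + (1 - 16/5 - 32/5)*l) + l = (l² - 43*l/5) + l = l² - 38*l/5)
((1 + u(2, -1))*v(√(-2 + 3)))² = ((1 + 0)*(√(-2 + 3)*(-38 + 5*√(-2 + 3))/5))² = (1*(√1*(-38 + 5*√1)/5))² = (1*((⅕)*1*(-38 + 5*1)))² = (1*((⅕)*1*(-38 + 5)))² = (1*((⅕)*1*(-33)))² = (1*(-33/5))² = (-33/5)² = 1089/25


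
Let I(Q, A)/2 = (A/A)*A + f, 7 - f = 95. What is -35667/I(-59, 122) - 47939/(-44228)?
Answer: -98388764/187969 ≈ -523.43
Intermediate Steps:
f = -88 (f = 7 - 1*95 = 7 - 95 = -88)
I(Q, A) = -176 + 2*A (I(Q, A) = 2*((A/A)*A - 88) = 2*(1*A - 88) = 2*(A - 88) = 2*(-88 + A) = -176 + 2*A)
-35667/I(-59, 122) - 47939/(-44228) = -35667/(-176 + 2*122) - 47939/(-44228) = -35667/(-176 + 244) - 47939*(-1/44228) = -35667/68 + 47939/44228 = -98388764/187969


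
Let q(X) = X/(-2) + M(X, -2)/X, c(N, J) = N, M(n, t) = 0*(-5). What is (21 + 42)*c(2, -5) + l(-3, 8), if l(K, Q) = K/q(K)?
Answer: 124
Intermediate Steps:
M(n, t) = 0
q(X) = -X/2 (q(X) = X/(-2) + 0/X = X*(-½) + 0 = -X/2 + 0 = -X/2)
l(K, Q) = -2 (l(K, Q) = K/((-K/2)) = K*(-2/K) = -2)
(21 + 42)*c(2, -5) + l(-3, 8) = (21 + 42)*2 - 2 = 63*2 - 2 = 126 - 2 = 124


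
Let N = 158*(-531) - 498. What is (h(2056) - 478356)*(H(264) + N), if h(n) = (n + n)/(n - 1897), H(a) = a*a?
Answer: 372667010800/53 ≈ 7.0315e+9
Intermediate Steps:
H(a) = a²
N = -84396 (N = -83898 - 498 = -84396)
h(n) = 2*n/(-1897 + n) (h(n) = (2*n)/(-1897 + n) = 2*n/(-1897 + n))
(h(2056) - 478356)*(H(264) + N) = (2*2056/(-1897 + 2056) - 478356)*(264² - 84396) = (2*2056/159 - 478356)*(69696 - 84396) = (2*2056*(1/159) - 478356)*(-14700) = (4112/159 - 478356)*(-14700) = -76054492/159*(-14700) = 372667010800/53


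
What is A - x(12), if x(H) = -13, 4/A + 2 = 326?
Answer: 1054/81 ≈ 13.012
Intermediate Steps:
A = 1/81 (A = 4/(-2 + 326) = 4/324 = 4*(1/324) = 1/81 ≈ 0.012346)
A - x(12) = 1/81 - 1*(-13) = 1/81 + 13 = 1054/81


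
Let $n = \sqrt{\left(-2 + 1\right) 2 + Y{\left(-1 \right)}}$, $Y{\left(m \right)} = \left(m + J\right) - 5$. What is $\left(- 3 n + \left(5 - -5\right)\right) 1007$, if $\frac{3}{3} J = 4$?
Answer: $10070 - 6042 i \approx 10070.0 - 6042.0 i$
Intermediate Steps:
$J = 4$
$Y{\left(m \right)} = -1 + m$ ($Y{\left(m \right)} = \left(m + 4\right) - 5 = \left(4 + m\right) - 5 = -1 + m$)
$n = 2 i$ ($n = \sqrt{\left(-2 + 1\right) 2 - 2} = \sqrt{\left(-1\right) 2 - 2} = \sqrt{-2 - 2} = \sqrt{-4} = 2 i \approx 2.0 i$)
$\left(- 3 n + \left(5 - -5\right)\right) 1007 = \left(- 3 \cdot 2 i + \left(5 - -5\right)\right) 1007 = \left(- 6 i + \left(5 + 5\right)\right) 1007 = \left(- 6 i + 10\right) 1007 = \left(10 - 6 i\right) 1007 = 10070 - 6042 i$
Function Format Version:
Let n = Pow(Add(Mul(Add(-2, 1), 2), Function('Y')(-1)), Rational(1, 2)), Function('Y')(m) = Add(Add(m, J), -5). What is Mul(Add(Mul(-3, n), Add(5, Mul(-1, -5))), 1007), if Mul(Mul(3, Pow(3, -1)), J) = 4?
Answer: Add(10070, Mul(-6042, I)) ≈ Add(10070., Mul(-6042.0, I))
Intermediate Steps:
J = 4
Function('Y')(m) = Add(-1, m) (Function('Y')(m) = Add(Add(m, 4), -5) = Add(Add(4, m), -5) = Add(-1, m))
n = Mul(2, I) (n = Pow(Add(Mul(Add(-2, 1), 2), Add(-1, -1)), Rational(1, 2)) = Pow(Add(Mul(-1, 2), -2), Rational(1, 2)) = Pow(Add(-2, -2), Rational(1, 2)) = Pow(-4, Rational(1, 2)) = Mul(2, I) ≈ Mul(2.0000, I))
Mul(Add(Mul(-3, n), Add(5, Mul(-1, -5))), 1007) = Mul(Add(Mul(-3, Mul(2, I)), Add(5, Mul(-1, -5))), 1007) = Mul(Add(Mul(-6, I), Add(5, 5)), 1007) = Mul(Add(Mul(-6, I), 10), 1007) = Mul(Add(10, Mul(-6, I)), 1007) = Add(10070, Mul(-6042, I))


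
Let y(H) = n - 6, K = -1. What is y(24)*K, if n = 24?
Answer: -18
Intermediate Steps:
y(H) = 18 (y(H) = 24 - 6 = 18)
y(24)*K = 18*(-1) = -18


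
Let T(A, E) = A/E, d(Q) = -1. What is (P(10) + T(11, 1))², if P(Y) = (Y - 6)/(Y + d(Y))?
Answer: 10609/81 ≈ 130.98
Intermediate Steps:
P(Y) = (-6 + Y)/(-1 + Y) (P(Y) = (Y - 6)/(Y - 1) = (-6 + Y)/(-1 + Y))
(P(10) + T(11, 1))² = ((-6 + 10)/(-1 + 10) + 11/1)² = (4/9 + 11*1)² = ((⅑)*4 + 11)² = (4/9 + 11)² = (103/9)² = 10609/81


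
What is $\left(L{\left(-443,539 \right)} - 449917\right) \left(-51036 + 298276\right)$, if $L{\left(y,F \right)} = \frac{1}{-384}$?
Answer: $- \frac{5339399026745}{48} \approx -1.1124 \cdot 10^{11}$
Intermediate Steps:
$L{\left(y,F \right)} = - \frac{1}{384}$
$\left(L{\left(-443,539 \right)} - 449917\right) \left(-51036 + 298276\right) = \left(- \frac{1}{384} - 449917\right) \left(-51036 + 298276\right) = \left(- \frac{172768129}{384}\right) 247240 = - \frac{5339399026745}{48}$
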